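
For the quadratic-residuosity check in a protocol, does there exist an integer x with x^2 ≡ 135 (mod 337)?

(135/337)
  = (337/135)    [QR: 337 ≡ 1 mod 4, sign kept]
  = (67/135)    [337 ≡ 67 mod 135]
  = -(135/67)    [QR: both ≡ 3 mod 4, sign flips]
  = -(1/67)    [135 ≡ 1 mod 67]
  = -1    [(1/67) = 1]
The Legendre symbol is -1, so x^2 ≡ 135 (mod 337) has no solution.

no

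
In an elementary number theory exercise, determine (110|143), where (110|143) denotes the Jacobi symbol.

(110|143)
  = (55|143)    [143 ≡ 7 mod 8 ⇒ (2|143) = +1]
  = -(143|55)    [QR: both ≡ 3 mod 4, sign flips]
  = -(33|55)    [143 ≡ 33 mod 55]
  = -(55|33)    [QR: 33 ≡ 1 mod 4, sign kept]
  = -(22|33)    [55 ≡ 22 mod 33]
  = -(11|33)    [33 ≡ 1 mod 8 ⇒ (2|33) = +1]
  = -(33|11)    [QR: 33 ≡ 1 mod 4, sign kept]
  = -(0|11)    [33 ≡ 0 mod 11]
  = 0    [numerator 0, gcd > 1]

0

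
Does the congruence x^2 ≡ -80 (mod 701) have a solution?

yes

Pull out -1: (-80/701) = (-1/701)·(80/701). Since 701 ≡ 1 (mod 4), (-1/701) = +1. Now have (80/701).
Factor out 2: 80 = 2^4·5. Since 701 ≡ 5 (mod 8), (2/701) = -1, and (2/701)^4 = +1. Now have (5/701).
5 ≡ 1 (mod 4), so quadratic reciprocity gives (5/701) = (701/5). Reduce: 701 ≡ 1 (mod 5). Now have (1/5).
(1/5) = 1. Collecting the sign factors: 1.
(-80/701) = 1, and 701 is prime, so -80 is a quadratic residue mod 701.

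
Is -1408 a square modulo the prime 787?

(-1408/787)
  = -(1408/787)    [787 ≡ 3 mod 4 ⇒ (-1/787) = -1]
  = -(621/787)    [1408 ≡ 621 mod 787]
  = -(787/621)    [QR: 621 ≡ 1 mod 4, sign kept]
  = -(166/621)    [787 ≡ 166 mod 621]
  = (83/621)    [621 ≡ 5 mod 8 ⇒ (2/621) = -1]
  = (621/83)    [QR: 621 ≡ 1 mod 4, sign kept]
  = (40/83)    [621 ≡ 40 mod 83]
  = -(5/83)    [83 ≡ 3 mod 8 ⇒ (2/83)^3 = -1]
  = -(83/5)    [QR: 5 ≡ 1 mod 4, sign kept]
  = -(3/5)    [83 ≡ 3 mod 5]
  = -(5/3)    [QR: 5 ≡ 1 mod 4, sign kept]
  = -(2/3)    [5 ≡ 2 mod 3]
  = (1/3)    [3 ≡ 3 mod 8 ⇒ (2/3) = -1]
  = 1    [(1/3) = 1]
The Legendre symbol is 1, so x^2 ≡ -1408 (mod 787) has solution.

yes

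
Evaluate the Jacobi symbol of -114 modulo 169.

1

(-114/169)
  = (55/169)    [-114 ≡ 55 mod 169]
  = (169/55)    [QR: 169 ≡ 1 mod 4, sign kept]
  = (4/55)    [169 ≡ 4 mod 55]
  = (1/55)    [55 ≡ 7 mod 8 ⇒ (2/55)^2 = +1]
  = 1    [(1/55) = 1]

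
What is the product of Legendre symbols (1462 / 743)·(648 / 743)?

-1

By multiplicativity, (1462·648 / 743) = (1462 / 743)·(648 / 743).
First factor (1462 / 743):
Reduce the numerator: 1462 ≡ 719 (mod 743), so (1462 / 743) = (719 / 743).
Both 719 ≡ 3 and 743 ≡ 3 (mod 4), so reciprocity gives (719 / 743) = -(743 / 719). Reduce: 743 ≡ 24 (mod 719). Now have -(24 / 719).
Factor out 2: 24 = 2^3·3. Since 719 ≡ 7 (mod 8), (2 / 719) = +1, and (2 / 719)^3 = +1. Now have -(3 / 719).
Both 3 ≡ 3 and 719 ≡ 3 (mod 4), so reciprocity gives (3 / 719) = -(719 / 3). Reduce: 719 ≡ 2 (mod 3). Now have (2 / 3).
Factor out 2: 2 = 2. Since 3 ≡ 3 (mod 8), (2 / 3) = -1. Now have -(1 / 3).
(1 / 3) = 1. Collecting the sign factors: -1.
Second factor (648 / 743):
Factor out 2: 648 = 2^3·81. Since 743 ≡ 7 (mod 8), (2 / 743) = +1, and (2 / 743)^3 = +1. Now have (81 / 743).
81 ≡ 1 (mod 4), so quadratic reciprocity gives (81 / 743) = (743 / 81). Reduce: 743 ≡ 14 (mod 81). Now have (14 / 81).
Factor out 2: 14 = 2·7. Since 81 ≡ 1 (mod 8), (2 / 81) = +1. Now have (7 / 81).
81 ≡ 1 (mod 4), so quadratic reciprocity gives (7 / 81) = (81 / 7). Reduce: 81 ≡ 4 (mod 7). Now have (4 / 7).
Factor out 2: 4 = 2^2. Since 7 ≡ 7 (mod 8), (2 / 7) = +1, and (2 / 7)^2 = +1. Now have (1 / 7).
(1 / 7) = 1. Collecting the sign factors: 1.
Product: (-1)·(1) = -1.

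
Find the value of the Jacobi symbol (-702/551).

(-702/551)
  = (400/551)    [-702 ≡ 400 mod 551]
  = (25/551)    [551 ≡ 7 mod 8 ⇒ (2/551)^4 = +1]
  = (551/25)    [QR: 25 ≡ 1 mod 4, sign kept]
  = (1/25)    [551 ≡ 1 mod 25]
  = 1    [(1/25) = 1]

1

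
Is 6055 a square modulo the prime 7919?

(6055|7919)
  = -(7919|6055)    [QR: both ≡ 3 mod 4, sign flips]
  = -(1864|6055)    [7919 ≡ 1864 mod 6055]
  = -(233|6055)    [6055 ≡ 7 mod 8 ⇒ (2|6055)^3 = +1]
  = -(6055|233)    [QR: 233 ≡ 1 mod 4, sign kept]
  = -(230|233)    [6055 ≡ 230 mod 233]
  = -(115|233)    [233 ≡ 1 mod 8 ⇒ (2|233) = +1]
  = -(233|115)    [QR: 233 ≡ 1 mod 4, sign kept]
  = -(3|115)    [233 ≡ 3 mod 115]
  = (115|3)    [QR: both ≡ 3 mod 4, sign flips]
  = (1|3)    [115 ≡ 1 mod 3]
  = 1    [(1|3) = 1]
The Legendre symbol is 1, so x^2 ≡ 6055 (mod 7919) has solution.

yes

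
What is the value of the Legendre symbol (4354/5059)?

(4354/5059)
  = -(2177/5059)    [5059 ≡ 3 mod 8 ⇒ (2/5059) = -1]
  = -(5059/2177)    [QR: 2177 ≡ 1 mod 4, sign kept]
  = -(705/2177)    [5059 ≡ 705 mod 2177]
  = -(2177/705)    [QR: 705 ≡ 1 mod 4, sign kept]
  = -(62/705)    [2177 ≡ 62 mod 705]
  = -(31/705)    [705 ≡ 1 mod 8 ⇒ (2/705) = +1]
  = -(705/31)    [QR: 705 ≡ 1 mod 4, sign kept]
  = -(23/31)    [705 ≡ 23 mod 31]
  = (31/23)    [QR: both ≡ 3 mod 4, sign flips]
  = (8/23)    [31 ≡ 8 mod 23]
  = (1/23)    [23 ≡ 7 mod 8 ⇒ (2/23)^3 = +1]
  = 1    [(1/23) = 1]

1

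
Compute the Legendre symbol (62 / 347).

(62 / 347)
  = -(31 / 347)    [347 ≡ 3 mod 8 ⇒ (2 / 347) = -1]
  = (347 / 31)    [QR: both ≡ 3 mod 4, sign flips]
  = (6 / 31)    [347 ≡ 6 mod 31]
  = (3 / 31)    [31 ≡ 7 mod 8 ⇒ (2 / 31) = +1]
  = -(31 / 3)    [QR: both ≡ 3 mod 4, sign flips]
  = -(1 / 3)    [31 ≡ 1 mod 3]
  = -1    [(1 / 3) = 1]

-1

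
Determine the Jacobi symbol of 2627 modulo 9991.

1

(2627/9991)
  = -(9991/2627)    [QR: both ≡ 3 mod 4, sign flips]
  = -(2110/2627)    [9991 ≡ 2110 mod 2627]
  = (1055/2627)    [2627 ≡ 3 mod 8 ⇒ (2/2627) = -1]
  = -(2627/1055)    [QR: both ≡ 3 mod 4, sign flips]
  = -(517/1055)    [2627 ≡ 517 mod 1055]
  = -(1055/517)    [QR: 517 ≡ 1 mod 4, sign kept]
  = -(21/517)    [1055 ≡ 21 mod 517]
  = -(517/21)    [QR: 21 ≡ 1 mod 4, sign kept]
  = -(13/21)    [517 ≡ 13 mod 21]
  = -(21/13)    [QR: 13 ≡ 1 mod 4, sign kept]
  = -(8/13)    [21 ≡ 8 mod 13]
  = (1/13)    [13 ≡ 5 mod 8 ⇒ (2/13)^3 = -1]
  = 1    [(1/13) = 1]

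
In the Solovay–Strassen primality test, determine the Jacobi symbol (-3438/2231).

Pull out -1: (-3438/2231) = (-1/2231)·(3438/2231). Since 2231 ≡ 3 (mod 4), (-1/2231) = -1. Now have -(3438/2231).
Reduce the numerator: 3438 ≡ 1207 (mod 2231), so (3438/2231) = (1207/2231).
Both 1207 ≡ 3 and 2231 ≡ 3 (mod 4), so reciprocity gives (1207/2231) = -(2231/1207). Reduce: 2231 ≡ 1024 (mod 1207). Now have (1024/1207).
Factor out 2: 1024 = 2^10. Since 1207 ≡ 7 (mod 8), (2/1207) = +1, and (2/1207)^10 = +1. Now have (1/1207).
(1/1207) = 1. Collecting the sign factors: 1.

1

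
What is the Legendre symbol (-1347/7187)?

1

Pull out -1: (-1347/7187) = (-1/7187)·(1347/7187). Since 7187 ≡ 3 (mod 4), (-1/7187) = -1. Now have -(1347/7187).
Both 1347 ≡ 3 and 7187 ≡ 3 (mod 4), so reciprocity gives (1347/7187) = -(7187/1347). Reduce: 7187 ≡ 452 (mod 1347). Now have (452/1347).
Factor out 2: 452 = 2^2·113. Since 1347 ≡ 3 (mod 8), (2/1347) = -1, and (2/1347)^2 = +1. Now have (113/1347).
113 ≡ 1 (mod 4), so quadratic reciprocity gives (113/1347) = (1347/113). Reduce: 1347 ≡ 104 (mod 113). Now have (104/113).
Factor out 2: 104 = 2^3·13. Since 113 ≡ 1 (mod 8), (2/113) = +1, and (2/113)^3 = +1. Now have (13/113).
13 ≡ 1 (mod 4), so quadratic reciprocity gives (13/113) = (113/13). Reduce: 113 ≡ 9 (mod 13). Now have (9/13).
9 ≡ 1 (mod 4), so quadratic reciprocity gives (9/13) = (13/9). Reduce: 13 ≡ 4 (mod 9). Now have (4/9).
Factor out 2: 4 = 2^2. Since 9 ≡ 1 (mod 8), (2/9) = +1, and (2/9)^2 = +1. Now have (1/9).
(1/9) = 1. Collecting the sign factors: 1.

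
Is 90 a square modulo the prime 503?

no

Factor out 2: 90 = 2·45. Since 503 ≡ 7 (mod 8), (2/503) = +1. Now have (45/503).
45 ≡ 1 (mod 4), so quadratic reciprocity gives (45/503) = (503/45). Reduce: 503 ≡ 8 (mod 45). Now have (8/45).
Factor out 2: 8 = 2^3. Since 45 ≡ 5 (mod 8), (2/45) = -1, and (2/45)^3 = -1. Now have -(1/45).
(1/45) = 1. Collecting the sign factors: -1.
(90/503) = -1, and 503 is prime, so 90 is not a quadratic residue mod 503.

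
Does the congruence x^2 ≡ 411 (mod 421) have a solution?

no

(411|421)
  = (421|411)    [QR: 421 ≡ 1 mod 4, sign kept]
  = (10|411)    [421 ≡ 10 mod 411]
  = -(5|411)    [411 ≡ 3 mod 8 ⇒ (2|411) = -1]
  = -(411|5)    [QR: 5 ≡ 1 mod 4, sign kept]
  = -(1|5)    [411 ≡ 1 mod 5]
  = -1    [(1|5) = 1]
The Legendre symbol is -1, so x^2 ≡ 411 (mod 421) has no solution.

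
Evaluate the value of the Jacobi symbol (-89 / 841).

1

(-89 / 841)
  = (89 / 841)    [841 ≡ 1 mod 4 ⇒ (-1 / 841) = +1]
  = (841 / 89)    [QR: 89 ≡ 1 mod 4, sign kept]
  = (40 / 89)    [841 ≡ 40 mod 89]
  = (5 / 89)    [89 ≡ 1 mod 8 ⇒ (2 / 89)^3 = +1]
  = (89 / 5)    [QR: 5 ≡ 1 mod 4, sign kept]
  = (4 / 5)    [89 ≡ 4 mod 5]
  = (1 / 5)    [5 ≡ 5 mod 8 ⇒ (2 / 5)^2 = +1]
  = 1    [(1 / 5) = 1]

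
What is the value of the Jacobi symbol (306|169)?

1

(306|169)
  = (137|169)    [306 ≡ 137 mod 169]
  = (169|137)    [QR: 137 ≡ 1 mod 4, sign kept]
  = (32|137)    [169 ≡ 32 mod 137]
  = (1|137)    [137 ≡ 1 mod 8 ⇒ (2|137)^5 = +1]
  = 1    [(1|137) = 1]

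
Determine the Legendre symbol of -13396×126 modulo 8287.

By multiplicativity, (-13396·126/8287) = (-13396/8287)·(126/8287).
First factor (-13396/8287):
Reduce the numerator: -13396 ≡ 3178 (mod 8287), so (-13396/8287) = (3178/8287).
Factor out 2: 3178 = 2·1589. Since 8287 ≡ 7 (mod 8), (2/8287) = +1. Now have (1589/8287).
1589 ≡ 1 (mod 4), so quadratic reciprocity gives (1589/8287) = (8287/1589). Reduce: 8287 ≡ 342 (mod 1589). Now have (342/1589).
Factor out 2: 342 = 2·171. Since 1589 ≡ 5 (mod 8), (2/1589) = -1. Now have -(171/1589).
1589 ≡ 1 (mod 4), so quadratic reciprocity gives (171/1589) = (1589/171). Reduce: 1589 ≡ 50 (mod 171). Now have -(50/171).
Factor out 2: 50 = 2·25. Since 171 ≡ 3 (mod 8), (2/171) = -1. Now have (25/171).
25 ≡ 1 (mod 4), so quadratic reciprocity gives (25/171) = (171/25). Reduce: 171 ≡ 21 (mod 25). Now have (21/25).
21 ≡ 1 (mod 4), so quadratic reciprocity gives (21/25) = (25/21). Reduce: 25 ≡ 4 (mod 21). Now have (4/21).
Factor out 2: 4 = 2^2. Since 21 ≡ 5 (mod 8), (2/21) = -1, and (2/21)^2 = +1. Now have (1/21).
(1/21) = 1. Collecting the sign factors: 1.
Second factor (126/8287):
Factor out 2: 126 = 2·63. Since 8287 ≡ 7 (mod 8), (2/8287) = +1. Now have (63/8287).
Both 63 ≡ 3 and 8287 ≡ 3 (mod 4), so reciprocity gives (63/8287) = -(8287/63). Reduce: 8287 ≡ 34 (mod 63). Now have -(34/63).
Factor out 2: 34 = 2·17. Since 63 ≡ 7 (mod 8), (2/63) = +1. Now have -(17/63).
17 ≡ 1 (mod 4), so quadratic reciprocity gives (17/63) = (63/17). Reduce: 63 ≡ 12 (mod 17). Now have -(12/17).
Factor out 2: 12 = 2^2·3. Since 17 ≡ 1 (mod 8), (2/17) = +1, and (2/17)^2 = +1. Now have -(3/17).
17 ≡ 1 (mod 4), so quadratic reciprocity gives (3/17) = (17/3). Reduce: 17 ≡ 2 (mod 3). Now have -(2/3).
Factor out 2: 2 = 2. Since 3 ≡ 3 (mod 8), (2/3) = -1. Now have (1/3).
(1/3) = 1. Collecting the sign factors: 1.
Product: (1)·(1) = 1.

1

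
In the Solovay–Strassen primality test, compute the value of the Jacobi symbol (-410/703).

-1

(-410/703)
  = (293/703)    [-410 ≡ 293 mod 703]
  = (703/293)    [QR: 293 ≡ 1 mod 4, sign kept]
  = (117/293)    [703 ≡ 117 mod 293]
  = (293/117)    [QR: 117 ≡ 1 mod 4, sign kept]
  = (59/117)    [293 ≡ 59 mod 117]
  = (117/59)    [QR: 117 ≡ 1 mod 4, sign kept]
  = (58/59)    [117 ≡ 58 mod 59]
  = -(29/59)    [59 ≡ 3 mod 8 ⇒ (2/59) = -1]
  = -(59/29)    [QR: 29 ≡ 1 mod 4, sign kept]
  = -(1/29)    [59 ≡ 1 mod 29]
  = -1    [(1/29) = 1]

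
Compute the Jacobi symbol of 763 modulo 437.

Reduce the numerator: 763 ≡ 326 (mod 437), so (763/437) = (326/437).
Factor out 2: 326 = 2·163. Since 437 ≡ 5 (mod 8), (2/437) = -1. Now have -(163/437).
437 ≡ 1 (mod 4), so quadratic reciprocity gives (163/437) = (437/163). Reduce: 437 ≡ 111 (mod 163). Now have -(111/163).
Both 111 ≡ 3 and 163 ≡ 3 (mod 4), so reciprocity gives (111/163) = -(163/111). Reduce: 163 ≡ 52 (mod 111). Now have (52/111).
Factor out 2: 52 = 2^2·13. Since 111 ≡ 7 (mod 8), (2/111) = +1, and (2/111)^2 = +1. Now have (13/111).
13 ≡ 1 (mod 4), so quadratic reciprocity gives (13/111) = (111/13). Reduce: 111 ≡ 7 (mod 13). Now have (7/13).
13 ≡ 1 (mod 4), so quadratic reciprocity gives (7/13) = (13/7). Reduce: 13 ≡ 6 (mod 7). Now have (6/7).
Factor out 2: 6 = 2·3. Since 7 ≡ 7 (mod 8), (2/7) = +1. Now have (3/7).
Both 3 ≡ 3 and 7 ≡ 3 (mod 4), so reciprocity gives (3/7) = -(7/3). Reduce: 7 ≡ 1 (mod 3). Now have -(1/3).
(1/3) = 1. Collecting the sign factors: -1.

-1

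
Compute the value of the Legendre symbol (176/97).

(176/97)
  = (79/97)    [176 ≡ 79 mod 97]
  = (97/79)    [QR: 97 ≡ 1 mod 4, sign kept]
  = (18/79)    [97 ≡ 18 mod 79]
  = (9/79)    [79 ≡ 7 mod 8 ⇒ (2/79) = +1]
  = (79/9)    [QR: 9 ≡ 1 mod 4, sign kept]
  = (7/9)    [79 ≡ 7 mod 9]
  = (9/7)    [QR: 9 ≡ 1 mod 4, sign kept]
  = (2/7)    [9 ≡ 2 mod 7]
  = (1/7)    [7 ≡ 7 mod 8 ⇒ (2/7) = +1]
  = 1    [(1/7) = 1]

1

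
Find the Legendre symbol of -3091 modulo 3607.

(-3091/3607)
  = -(3091/3607)    [3607 ≡ 3 mod 4 ⇒ (-1/3607) = -1]
  = (3607/3091)    [QR: both ≡ 3 mod 4, sign flips]
  = (516/3091)    [3607 ≡ 516 mod 3091]
  = (129/3091)    [3091 ≡ 3 mod 8 ⇒ (2/3091)^2 = +1]
  = (3091/129)    [QR: 129 ≡ 1 mod 4, sign kept]
  = (124/129)    [3091 ≡ 124 mod 129]
  = (31/129)    [129 ≡ 1 mod 8 ⇒ (2/129)^2 = +1]
  = (129/31)    [QR: 129 ≡ 1 mod 4, sign kept]
  = (5/31)    [129 ≡ 5 mod 31]
  = (31/5)    [QR: 5 ≡ 1 mod 4, sign kept]
  = (1/5)    [31 ≡ 1 mod 5]
  = 1    [(1/5) = 1]

1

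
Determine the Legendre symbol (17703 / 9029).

1

Reduce the numerator: 17703 ≡ 8674 (mod 9029), so (17703 / 9029) = (8674 / 9029).
Factor out 2: 8674 = 2·4337. Since 9029 ≡ 5 (mod 8), (2 / 9029) = -1. Now have -(4337 / 9029).
4337 ≡ 1 (mod 4), so quadratic reciprocity gives (4337 / 9029) = (9029 / 4337). Reduce: 9029 ≡ 355 (mod 4337). Now have -(355 / 4337).
4337 ≡ 1 (mod 4), so quadratic reciprocity gives (355 / 4337) = (4337 / 355). Reduce: 4337 ≡ 77 (mod 355). Now have -(77 / 355).
77 ≡ 1 (mod 4), so quadratic reciprocity gives (77 / 355) = (355 / 77). Reduce: 355 ≡ 47 (mod 77). Now have -(47 / 77).
77 ≡ 1 (mod 4), so quadratic reciprocity gives (47 / 77) = (77 / 47). Reduce: 77 ≡ 30 (mod 47). Now have -(30 / 47).
Factor out 2: 30 = 2·15. Since 47 ≡ 7 (mod 8), (2 / 47) = +1. Now have -(15 / 47).
Both 15 ≡ 3 and 47 ≡ 3 (mod 4), so reciprocity gives (15 / 47) = -(47 / 15). Reduce: 47 ≡ 2 (mod 15). Now have (2 / 15).
Factor out 2: 2 = 2. Since 15 ≡ 7 (mod 8), (2 / 15) = +1. Now have (1 / 15).
(1 / 15) = 1. Collecting the sign factors: 1.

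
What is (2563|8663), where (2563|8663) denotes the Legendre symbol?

-1

(2563|8663)
  = -(8663|2563)    [QR: both ≡ 3 mod 4, sign flips]
  = -(974|2563)    [8663 ≡ 974 mod 2563]
  = (487|2563)    [2563 ≡ 3 mod 8 ⇒ (2|2563) = -1]
  = -(2563|487)    [QR: both ≡ 3 mod 4, sign flips]
  = -(128|487)    [2563 ≡ 128 mod 487]
  = -(1|487)    [487 ≡ 7 mod 8 ⇒ (2|487)^7 = +1]
  = -1    [(1|487) = 1]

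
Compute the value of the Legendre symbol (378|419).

-1

(378|419)
  = -(189|419)    [419 ≡ 3 mod 8 ⇒ (2|419) = -1]
  = -(419|189)    [QR: 189 ≡ 1 mod 4, sign kept]
  = -(41|189)    [419 ≡ 41 mod 189]
  = -(189|41)    [QR: 41 ≡ 1 mod 4, sign kept]
  = -(25|41)    [189 ≡ 25 mod 41]
  = -(41|25)    [QR: 25 ≡ 1 mod 4, sign kept]
  = -(16|25)    [41 ≡ 16 mod 25]
  = -(1|25)    [25 ≡ 1 mod 8 ⇒ (2|25)^4 = +1]
  = -1    [(1|25) = 1]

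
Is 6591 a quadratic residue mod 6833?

yes

(6591/6833)
  = (6833/6591)    [QR: 6833 ≡ 1 mod 4, sign kept]
  = (242/6591)    [6833 ≡ 242 mod 6591]
  = (121/6591)    [6591 ≡ 7 mod 8 ⇒ (2/6591) = +1]
  = (6591/121)    [QR: 121 ≡ 1 mod 4, sign kept]
  = (57/121)    [6591 ≡ 57 mod 121]
  = (121/57)    [QR: 57 ≡ 1 mod 4, sign kept]
  = (7/57)    [121 ≡ 7 mod 57]
  = (57/7)    [QR: 57 ≡ 1 mod 4, sign kept]
  = (1/7)    [57 ≡ 1 mod 7]
  = 1    [(1/7) = 1]
The Legendre symbol is 1, so x^2 ≡ 6591 (mod 6833) has solution.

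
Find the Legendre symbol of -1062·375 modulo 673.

By multiplicativity, (-1062·375/673) = (-1062/673)·(375/673).
First factor (-1062/673):
(-1062/673)
  = (1062/673)    [673 ≡ 1 mod 4 ⇒ (-1/673) = +1]
  = (389/673)    [1062 ≡ 389 mod 673]
  = (673/389)    [QR: 389 ≡ 1 mod 4, sign kept]
  = (284/389)    [673 ≡ 284 mod 389]
  = (71/389)    [389 ≡ 5 mod 8 ⇒ (2/389)^2 = +1]
  = (389/71)    [QR: 389 ≡ 1 mod 4, sign kept]
  = (34/71)    [389 ≡ 34 mod 71]
  = (17/71)    [71 ≡ 7 mod 8 ⇒ (2/71) = +1]
  = (71/17)    [QR: 17 ≡ 1 mod 4, sign kept]
  = (3/17)    [71 ≡ 3 mod 17]
  = (17/3)    [QR: 17 ≡ 1 mod 4, sign kept]
  = (2/3)    [17 ≡ 2 mod 3]
  = -(1/3)    [3 ≡ 3 mod 8 ⇒ (2/3) = -1]
  = -1    [(1/3) = 1]
Second factor (375/673):
(375/673)
  = (673/375)    [QR: 673 ≡ 1 mod 4, sign kept]
  = (298/375)    [673 ≡ 298 mod 375]
  = (149/375)    [375 ≡ 7 mod 8 ⇒ (2/375) = +1]
  = (375/149)    [QR: 149 ≡ 1 mod 4, sign kept]
  = (77/149)    [375 ≡ 77 mod 149]
  = (149/77)    [QR: 77 ≡ 1 mod 4, sign kept]
  = (72/77)    [149 ≡ 72 mod 77]
  = -(9/77)    [77 ≡ 5 mod 8 ⇒ (2/77)^3 = -1]
  = -(77/9)    [QR: 9 ≡ 1 mod 4, sign kept]
  = -(5/9)    [77 ≡ 5 mod 9]
  = -(9/5)    [QR: 5 ≡ 1 mod 4, sign kept]
  = -(4/5)    [9 ≡ 4 mod 5]
  = -(1/5)    [5 ≡ 5 mod 8 ⇒ (2/5)^2 = +1]
  = -1    [(1/5) = 1]
Product: (-1)·(-1) = 1.

1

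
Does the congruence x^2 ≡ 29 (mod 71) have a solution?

(29/71)
  = (71/29)    [QR: 29 ≡ 1 mod 4, sign kept]
  = (13/29)    [71 ≡ 13 mod 29]
  = (29/13)    [QR: 13 ≡ 1 mod 4, sign kept]
  = (3/13)    [29 ≡ 3 mod 13]
  = (13/3)    [QR: 13 ≡ 1 mod 4, sign kept]
  = (1/3)    [13 ≡ 1 mod 3]
  = 1    [(1/3) = 1]
(29/71) = 1, and 71 is prime, so 29 is a quadratic residue mod 71.

yes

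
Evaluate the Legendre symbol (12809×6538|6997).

By multiplicativity, (12809·6538|6997) = (12809|6997)·(6538|6997).
First factor (12809|6997):
(12809|6997)
  = (5812|6997)    [12809 ≡ 5812 mod 6997]
  = (1453|6997)    [6997 ≡ 5 mod 8 ⇒ (2|6997)^2 = +1]
  = (6997|1453)    [QR: 1453 ≡ 1 mod 4, sign kept]
  = (1185|1453)    [6997 ≡ 1185 mod 1453]
  = (1453|1185)    [QR: 1185 ≡ 1 mod 4, sign kept]
  = (268|1185)    [1453 ≡ 268 mod 1185]
  = (67|1185)    [1185 ≡ 1 mod 8 ⇒ (2|1185)^2 = +1]
  = (1185|67)    [QR: 1185 ≡ 1 mod 4, sign kept]
  = (46|67)    [1185 ≡ 46 mod 67]
  = -(23|67)    [67 ≡ 3 mod 8 ⇒ (2|67) = -1]
  = (67|23)    [QR: both ≡ 3 mod 4, sign flips]
  = (21|23)    [67 ≡ 21 mod 23]
  = (23|21)    [QR: 21 ≡ 1 mod 4, sign kept]
  = (2|21)    [23 ≡ 2 mod 21]
  = -(1|21)    [21 ≡ 5 mod 8 ⇒ (2|21) = -1]
  = -1    [(1|21) = 1]
Second factor (6538|6997):
(6538|6997)
  = -(3269|6997)    [6997 ≡ 5 mod 8 ⇒ (2|6997) = -1]
  = -(6997|3269)    [QR: 3269 ≡ 1 mod 4, sign kept]
  = -(459|3269)    [6997 ≡ 459 mod 3269]
  = -(3269|459)    [QR: 3269 ≡ 1 mod 4, sign kept]
  = -(56|459)    [3269 ≡ 56 mod 459]
  = (7|459)    [459 ≡ 3 mod 8 ⇒ (2|459)^3 = -1]
  = -(459|7)    [QR: both ≡ 3 mod 4, sign flips]
  = -(4|7)    [459 ≡ 4 mod 7]
  = -(1|7)    [7 ≡ 7 mod 8 ⇒ (2|7)^2 = +1]
  = -1    [(1|7) = 1]
Product: (-1)·(-1) = 1.

1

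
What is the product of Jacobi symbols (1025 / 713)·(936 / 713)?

-1

By multiplicativity, (1025·936 / 713) = (1025 / 713)·(936 / 713).
First factor (1025 / 713):
Reduce the numerator: 1025 ≡ 312 (mod 713), so (1025 / 713) = (312 / 713).
Factor out 2: 312 = 2^3·39. Since 713 ≡ 1 (mod 8), (2 / 713) = +1, and (2 / 713)^3 = +1. Now have (39 / 713).
713 ≡ 1 (mod 4), so quadratic reciprocity gives (39 / 713) = (713 / 39). Reduce: 713 ≡ 11 (mod 39). Now have (11 / 39).
Both 11 ≡ 3 and 39 ≡ 3 (mod 4), so reciprocity gives (11 / 39) = -(39 / 11). Reduce: 39 ≡ 6 (mod 11). Now have -(6 / 11).
Factor out 2: 6 = 2·3. Since 11 ≡ 3 (mod 8), (2 / 11) = -1. Now have (3 / 11).
Both 3 ≡ 3 and 11 ≡ 3 (mod 4), so reciprocity gives (3 / 11) = -(11 / 3). Reduce: 11 ≡ 2 (mod 3). Now have -(2 / 3).
Factor out 2: 2 = 2. Since 3 ≡ 3 (mod 8), (2 / 3) = -1. Now have (1 / 3).
(1 / 3) = 1. Collecting the sign factors: 1.
Second factor (936 / 713):
Reduce the numerator: 936 ≡ 223 (mod 713), so (936 / 713) = (223 / 713).
713 ≡ 1 (mod 4), so quadratic reciprocity gives (223 / 713) = (713 / 223). Reduce: 713 ≡ 44 (mod 223). Now have (44 / 223).
Factor out 2: 44 = 2^2·11. Since 223 ≡ 7 (mod 8), (2 / 223) = +1, and (2 / 223)^2 = +1. Now have (11 / 223).
Both 11 ≡ 3 and 223 ≡ 3 (mod 4), so reciprocity gives (11 / 223) = -(223 / 11). Reduce: 223 ≡ 3 (mod 11). Now have -(3 / 11).
Both 3 ≡ 3 and 11 ≡ 3 (mod 4), so reciprocity gives (3 / 11) = -(11 / 3). Reduce: 11 ≡ 2 (mod 3). Now have (2 / 3).
Factor out 2: 2 = 2. Since 3 ≡ 3 (mod 8), (2 / 3) = -1. Now have -(1 / 3).
(1 / 3) = 1. Collecting the sign factors: -1.
Product: (1)·(-1) = -1.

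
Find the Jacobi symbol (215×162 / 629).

1

By multiplicativity, (215·162 / 629) = (215 / 629)·(162 / 629).
First factor (215 / 629):
629 ≡ 1 (mod 4), so quadratic reciprocity gives (215 / 629) = (629 / 215). Reduce: 629 ≡ 199 (mod 215). Now have (199 / 215).
Both 199 ≡ 3 and 215 ≡ 3 (mod 4), so reciprocity gives (199 / 215) = -(215 / 199). Reduce: 215 ≡ 16 (mod 199). Now have -(16 / 199).
Factor out 2: 16 = 2^4. Since 199 ≡ 7 (mod 8), (2 / 199) = +1, and (2 / 199)^4 = +1. Now have -(1 / 199).
(1 / 199) = 1. Collecting the sign factors: -1.
Second factor (162 / 629):
Factor out 2: 162 = 2·81. Since 629 ≡ 5 (mod 8), (2 / 629) = -1. Now have -(81 / 629).
81 ≡ 1 (mod 4), so quadratic reciprocity gives (81 / 629) = (629 / 81). Reduce: 629 ≡ 62 (mod 81). Now have -(62 / 81).
Factor out 2: 62 = 2·31. Since 81 ≡ 1 (mod 8), (2 / 81) = +1. Now have -(31 / 81).
81 ≡ 1 (mod 4), so quadratic reciprocity gives (31 / 81) = (81 / 31). Reduce: 81 ≡ 19 (mod 31). Now have -(19 / 31).
Both 19 ≡ 3 and 31 ≡ 3 (mod 4), so reciprocity gives (19 / 31) = -(31 / 19). Reduce: 31 ≡ 12 (mod 19). Now have (12 / 19).
Factor out 2: 12 = 2^2·3. Since 19 ≡ 3 (mod 8), (2 / 19) = -1, and (2 / 19)^2 = +1. Now have (3 / 19).
Both 3 ≡ 3 and 19 ≡ 3 (mod 4), so reciprocity gives (3 / 19) = -(19 / 3). Reduce: 19 ≡ 1 (mod 3). Now have -(1 / 3).
(1 / 3) = 1. Collecting the sign factors: -1.
Product: (-1)·(-1) = 1.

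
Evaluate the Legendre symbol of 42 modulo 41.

Reduce the numerator: 42 ≡ 1 (mod 41), so (42/41) = (1/41).
(1/41) = 1. Collecting the sign factors: 1.

1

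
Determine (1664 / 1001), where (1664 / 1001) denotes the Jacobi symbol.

0

(1664 / 1001)
  = (663 / 1001)    [1664 ≡ 663 mod 1001]
  = (1001 / 663)    [QR: 1001 ≡ 1 mod 4, sign kept]
  = (338 / 663)    [1001 ≡ 338 mod 663]
  = (169 / 663)    [663 ≡ 7 mod 8 ⇒ (2 / 663) = +1]
  = (663 / 169)    [QR: 169 ≡ 1 mod 4, sign kept]
  = (156 / 169)    [663 ≡ 156 mod 169]
  = (39 / 169)    [169 ≡ 1 mod 8 ⇒ (2 / 169)^2 = +1]
  = (169 / 39)    [QR: 169 ≡ 1 mod 4, sign kept]
  = (13 / 39)    [169 ≡ 13 mod 39]
  = (39 / 13)    [QR: 13 ≡ 1 mod 4, sign kept]
  = (0 / 13)    [39 ≡ 0 mod 13]
  = 0    [numerator 0, gcd > 1]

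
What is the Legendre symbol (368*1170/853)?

-1

By multiplicativity, (368·1170/853) = (368/853)·(1170/853).
First factor (368/853):
Factor out 2: 368 = 2^4·23. Since 853 ≡ 5 (mod 8), (2/853) = -1, and (2/853)^4 = +1. Now have (23/853).
853 ≡ 1 (mod 4), so quadratic reciprocity gives (23/853) = (853/23). Reduce: 853 ≡ 2 (mod 23). Now have (2/23).
Factor out 2: 2 = 2. Since 23 ≡ 7 (mod 8), (2/23) = +1. Now have (1/23).
(1/23) = 1. Collecting the sign factors: 1.
Second factor (1170/853):
Reduce the numerator: 1170 ≡ 317 (mod 853), so (1170/853) = (317/853).
317 ≡ 1 (mod 4), so quadratic reciprocity gives (317/853) = (853/317). Reduce: 853 ≡ 219 (mod 317). Now have (219/317).
317 ≡ 1 (mod 4), so quadratic reciprocity gives (219/317) = (317/219). Reduce: 317 ≡ 98 (mod 219). Now have (98/219).
Factor out 2: 98 = 2·49. Since 219 ≡ 3 (mod 8), (2/219) = -1. Now have -(49/219).
49 ≡ 1 (mod 4), so quadratic reciprocity gives (49/219) = (219/49). Reduce: 219 ≡ 23 (mod 49). Now have -(23/49).
49 ≡ 1 (mod 4), so quadratic reciprocity gives (23/49) = (49/23). Reduce: 49 ≡ 3 (mod 23). Now have -(3/23).
Both 3 ≡ 3 and 23 ≡ 3 (mod 4), so reciprocity gives (3/23) = -(23/3). Reduce: 23 ≡ 2 (mod 3). Now have (2/3).
Factor out 2: 2 = 2. Since 3 ≡ 3 (mod 8), (2/3) = -1. Now have -(1/3).
(1/3) = 1. Collecting the sign factors: -1.
Product: (1)·(-1) = -1.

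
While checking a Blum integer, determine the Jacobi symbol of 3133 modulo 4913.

-1

(3133/4913)
  = (4913/3133)    [QR: 3133 ≡ 1 mod 4, sign kept]
  = (1780/3133)    [4913 ≡ 1780 mod 3133]
  = (445/3133)    [3133 ≡ 5 mod 8 ⇒ (2/3133)^2 = +1]
  = (3133/445)    [QR: 445 ≡ 1 mod 4, sign kept]
  = (18/445)    [3133 ≡ 18 mod 445]
  = -(9/445)    [445 ≡ 5 mod 8 ⇒ (2/445) = -1]
  = -(445/9)    [QR: 9 ≡ 1 mod 4, sign kept]
  = -(4/9)    [445 ≡ 4 mod 9]
  = -(1/9)    [9 ≡ 1 mod 8 ⇒ (2/9)^2 = +1]
  = -1    [(1/9) = 1]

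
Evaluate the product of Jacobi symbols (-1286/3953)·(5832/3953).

1

By multiplicativity, (-1286·5832/3953) = (-1286/3953)·(5832/3953).
First factor (-1286/3953):
Reduce the numerator: -1286 ≡ 2667 (mod 3953), so (-1286/3953) = (2667/3953).
3953 ≡ 1 (mod 4), so quadratic reciprocity gives (2667/3953) = (3953/2667). Reduce: 3953 ≡ 1286 (mod 2667). Now have (1286/2667).
Factor out 2: 1286 = 2·643. Since 2667 ≡ 3 (mod 8), (2/2667) = -1. Now have -(643/2667).
Both 643 ≡ 3 and 2667 ≡ 3 (mod 4), so reciprocity gives (643/2667) = -(2667/643). Reduce: 2667 ≡ 95 (mod 643). Now have (95/643).
Both 95 ≡ 3 and 643 ≡ 3 (mod 4), so reciprocity gives (95/643) = -(643/95). Reduce: 643 ≡ 73 (mod 95). Now have -(73/95).
73 ≡ 1 (mod 4), so quadratic reciprocity gives (73/95) = (95/73). Reduce: 95 ≡ 22 (mod 73). Now have -(22/73).
Factor out 2: 22 = 2·11. Since 73 ≡ 1 (mod 8), (2/73) = +1. Now have -(11/73).
73 ≡ 1 (mod 4), so quadratic reciprocity gives (11/73) = (73/11). Reduce: 73 ≡ 7 (mod 11). Now have -(7/11).
Both 7 ≡ 3 and 11 ≡ 3 (mod 4), so reciprocity gives (7/11) = -(11/7). Reduce: 11 ≡ 4 (mod 7). Now have (4/7).
Factor out 2: 4 = 2^2. Since 7 ≡ 7 (mod 8), (2/7) = +1, and (2/7)^2 = +1. Now have (1/7).
(1/7) = 1. Collecting the sign factors: 1.
Second factor (5832/3953):
Reduce the numerator: 5832 ≡ 1879 (mod 3953), so (5832/3953) = (1879/3953).
3953 ≡ 1 (mod 4), so quadratic reciprocity gives (1879/3953) = (3953/1879). Reduce: 3953 ≡ 195 (mod 1879). Now have (195/1879).
Both 195 ≡ 3 and 1879 ≡ 3 (mod 4), so reciprocity gives (195/1879) = -(1879/195). Reduce: 1879 ≡ 124 (mod 195). Now have -(124/195).
Factor out 2: 124 = 2^2·31. Since 195 ≡ 3 (mod 8), (2/195) = -1, and (2/195)^2 = +1. Now have -(31/195).
Both 31 ≡ 3 and 195 ≡ 3 (mod 4), so reciprocity gives (31/195) = -(195/31). Reduce: 195 ≡ 9 (mod 31). Now have (9/31).
9 ≡ 1 (mod 4), so quadratic reciprocity gives (9/31) = (31/9). Reduce: 31 ≡ 4 (mod 9). Now have (4/9).
Factor out 2: 4 = 2^2. Since 9 ≡ 1 (mod 8), (2/9) = +1, and (2/9)^2 = +1. Now have (1/9).
(1/9) = 1. Collecting the sign factors: 1.
Product: (1)·(1) = 1.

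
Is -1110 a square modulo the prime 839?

no

(-1110/839)
  = -(1110/839)    [839 ≡ 3 mod 4 ⇒ (-1/839) = -1]
  = -(271/839)    [1110 ≡ 271 mod 839]
  = (839/271)    [QR: both ≡ 3 mod 4, sign flips]
  = (26/271)    [839 ≡ 26 mod 271]
  = (13/271)    [271 ≡ 7 mod 8 ⇒ (2/271) = +1]
  = (271/13)    [QR: 13 ≡ 1 mod 4, sign kept]
  = (11/13)    [271 ≡ 11 mod 13]
  = (13/11)    [QR: 13 ≡ 1 mod 4, sign kept]
  = (2/11)    [13 ≡ 2 mod 11]
  = -(1/11)    [11 ≡ 3 mod 8 ⇒ (2/11) = -1]
  = -1    [(1/11) = 1]
The Legendre symbol is -1, so x^2 ≡ -1110 (mod 839) has no solution.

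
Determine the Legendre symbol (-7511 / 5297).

-1

(-7511 / 5297)
  = (7511 / 5297)    [5297 ≡ 1 mod 4 ⇒ (-1 / 5297) = +1]
  = (2214 / 5297)    [7511 ≡ 2214 mod 5297]
  = (1107 / 5297)    [5297 ≡ 1 mod 8 ⇒ (2 / 5297) = +1]
  = (5297 / 1107)    [QR: 5297 ≡ 1 mod 4, sign kept]
  = (869 / 1107)    [5297 ≡ 869 mod 1107]
  = (1107 / 869)    [QR: 869 ≡ 1 mod 4, sign kept]
  = (238 / 869)    [1107 ≡ 238 mod 869]
  = -(119 / 869)    [869 ≡ 5 mod 8 ⇒ (2 / 869) = -1]
  = -(869 / 119)    [QR: 869 ≡ 1 mod 4, sign kept]
  = -(36 / 119)    [869 ≡ 36 mod 119]
  = -(9 / 119)    [119 ≡ 7 mod 8 ⇒ (2 / 119)^2 = +1]
  = -(119 / 9)    [QR: 9 ≡ 1 mod 4, sign kept]
  = -(2 / 9)    [119 ≡ 2 mod 9]
  = -(1 / 9)    [9 ≡ 1 mod 8 ⇒ (2 / 9) = +1]
  = -1    [(1 / 9) = 1]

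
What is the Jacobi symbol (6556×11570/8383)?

By multiplicativity, (6556·11570/8383) = (6556/8383)·(11570/8383).
First factor (6556/8383):
(6556/8383)
  = (1639/8383)    [8383 ≡ 7 mod 8 ⇒ (2/8383)^2 = +1]
  = -(8383/1639)    [QR: both ≡ 3 mod 4, sign flips]
  = -(188/1639)    [8383 ≡ 188 mod 1639]
  = -(47/1639)    [1639 ≡ 7 mod 8 ⇒ (2/1639)^2 = +1]
  = (1639/47)    [QR: both ≡ 3 mod 4, sign flips]
  = (41/47)    [1639 ≡ 41 mod 47]
  = (47/41)    [QR: 41 ≡ 1 mod 4, sign kept]
  = (6/41)    [47 ≡ 6 mod 41]
  = (3/41)    [41 ≡ 1 mod 8 ⇒ (2/41) = +1]
  = (41/3)    [QR: 41 ≡ 1 mod 4, sign kept]
  = (2/3)    [41 ≡ 2 mod 3]
  = -(1/3)    [3 ≡ 3 mod 8 ⇒ (2/3) = -1]
  = -1    [(1/3) = 1]
Second factor (11570/8383):
(11570/8383)
  = (3187/8383)    [11570 ≡ 3187 mod 8383]
  = -(8383/3187)    [QR: both ≡ 3 mod 4, sign flips]
  = -(2009/3187)    [8383 ≡ 2009 mod 3187]
  = -(3187/2009)    [QR: 2009 ≡ 1 mod 4, sign kept]
  = -(1178/2009)    [3187 ≡ 1178 mod 2009]
  = -(589/2009)    [2009 ≡ 1 mod 8 ⇒ (2/2009) = +1]
  = -(2009/589)    [QR: 589 ≡ 1 mod 4, sign kept]
  = -(242/589)    [2009 ≡ 242 mod 589]
  = (121/589)    [589 ≡ 5 mod 8 ⇒ (2/589) = -1]
  = (589/121)    [QR: 121 ≡ 1 mod 4, sign kept]
  = (105/121)    [589 ≡ 105 mod 121]
  = (121/105)    [QR: 105 ≡ 1 mod 4, sign kept]
  = (16/105)    [121 ≡ 16 mod 105]
  = (1/105)    [105 ≡ 1 mod 8 ⇒ (2/105)^4 = +1]
  = 1    [(1/105) = 1]
Product: (-1)·(1) = -1.

-1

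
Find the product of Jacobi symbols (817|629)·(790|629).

-1

By multiplicativity, (817·790|629) = (817|629)·(790|629).
First factor (817|629):
Reduce the numerator: 817 ≡ 188 (mod 629), so (817|629) = (188|629).
Factor out 2: 188 = 2^2·47. Since 629 ≡ 5 (mod 8), (2|629) = -1, and (2|629)^2 = +1. Now have (47|629).
629 ≡ 1 (mod 4), so quadratic reciprocity gives (47|629) = (629|47). Reduce: 629 ≡ 18 (mod 47). Now have (18|47).
Factor out 2: 18 = 2·9. Since 47 ≡ 7 (mod 8), (2|47) = +1. Now have (9|47).
9 ≡ 1 (mod 4), so quadratic reciprocity gives (9|47) = (47|9). Reduce: 47 ≡ 2 (mod 9). Now have (2|9).
Factor out 2: 2 = 2. Since 9 ≡ 1 (mod 8), (2|9) = +1. Now have (1|9).
(1|9) = 1. Collecting the sign factors: 1.
Second factor (790|629):
Reduce the numerator: 790 ≡ 161 (mod 629), so (790|629) = (161|629).
161 ≡ 1 (mod 4), so quadratic reciprocity gives (161|629) = (629|161). Reduce: 629 ≡ 146 (mod 161). Now have (146|161).
Factor out 2: 146 = 2·73. Since 161 ≡ 1 (mod 8), (2|161) = +1. Now have (73|161).
73 ≡ 1 (mod 4), so quadratic reciprocity gives (73|161) = (161|73). Reduce: 161 ≡ 15 (mod 73). Now have (15|73).
73 ≡ 1 (mod 4), so quadratic reciprocity gives (15|73) = (73|15). Reduce: 73 ≡ 13 (mod 15). Now have (13|15).
13 ≡ 1 (mod 4), so quadratic reciprocity gives (13|15) = (15|13). Reduce: 15 ≡ 2 (mod 13). Now have (2|13).
Factor out 2: 2 = 2. Since 13 ≡ 5 (mod 8), (2|13) = -1. Now have -(1|13).
(1|13) = 1. Collecting the sign factors: -1.
Product: (1)·(-1) = -1.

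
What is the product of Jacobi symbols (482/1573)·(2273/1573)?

By multiplicativity, (482·2273/1573) = (482/1573)·(2273/1573).
First factor (482/1573):
(482/1573)
  = -(241/1573)    [1573 ≡ 5 mod 8 ⇒ (2/1573) = -1]
  = -(1573/241)    [QR: 241 ≡ 1 mod 4, sign kept]
  = -(127/241)    [1573 ≡ 127 mod 241]
  = -(241/127)    [QR: 241 ≡ 1 mod 4, sign kept]
  = -(114/127)    [241 ≡ 114 mod 127]
  = -(57/127)    [127 ≡ 7 mod 8 ⇒ (2/127) = +1]
  = -(127/57)    [QR: 57 ≡ 1 mod 4, sign kept]
  = -(13/57)    [127 ≡ 13 mod 57]
  = -(57/13)    [QR: 13 ≡ 1 mod 4, sign kept]
  = -(5/13)    [57 ≡ 5 mod 13]
  = -(13/5)    [QR: 5 ≡ 1 mod 4, sign kept]
  = -(3/5)    [13 ≡ 3 mod 5]
  = -(5/3)    [QR: 5 ≡ 1 mod 4, sign kept]
  = -(2/3)    [5 ≡ 2 mod 3]
  = (1/3)    [3 ≡ 3 mod 8 ⇒ (2/3) = -1]
  = 1    [(1/3) = 1]
Second factor (2273/1573):
(2273/1573)
  = (700/1573)    [2273 ≡ 700 mod 1573]
  = (175/1573)    [1573 ≡ 5 mod 8 ⇒ (2/1573)^2 = +1]
  = (1573/175)    [QR: 1573 ≡ 1 mod 4, sign kept]
  = (173/175)    [1573 ≡ 173 mod 175]
  = (175/173)    [QR: 173 ≡ 1 mod 4, sign kept]
  = (2/173)    [175 ≡ 2 mod 173]
  = -(1/173)    [173 ≡ 5 mod 8 ⇒ (2/173) = -1]
  = -1    [(1/173) = 1]
Product: (1)·(-1) = -1.

-1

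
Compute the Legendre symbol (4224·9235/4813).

1

By multiplicativity, (4224·9235/4813) = (4224/4813)·(9235/4813).
First factor (4224/4813):
Factor out 2: 4224 = 2^7·33. Since 4813 ≡ 5 (mod 8), (2/4813) = -1, and (2/4813)^7 = -1. Now have -(33/4813).
33 ≡ 1 (mod 4), so quadratic reciprocity gives (33/4813) = (4813/33). Reduce: 4813 ≡ 28 (mod 33). Now have -(28/33).
Factor out 2: 28 = 2^2·7. Since 33 ≡ 1 (mod 8), (2/33) = +1, and (2/33)^2 = +1. Now have -(7/33).
33 ≡ 1 (mod 4), so quadratic reciprocity gives (7/33) = (33/7). Reduce: 33 ≡ 5 (mod 7). Now have -(5/7).
5 ≡ 1 (mod 4), so quadratic reciprocity gives (5/7) = (7/5). Reduce: 7 ≡ 2 (mod 5). Now have -(2/5).
Factor out 2: 2 = 2. Since 5 ≡ 5 (mod 8), (2/5) = -1. Now have (1/5).
(1/5) = 1. Collecting the sign factors: 1.
Second factor (9235/4813):
Reduce the numerator: 9235 ≡ 4422 (mod 4813), so (9235/4813) = (4422/4813).
Factor out 2: 4422 = 2·2211. Since 4813 ≡ 5 (mod 8), (2/4813) = -1. Now have -(2211/4813).
4813 ≡ 1 (mod 4), so quadratic reciprocity gives (2211/4813) = (4813/2211). Reduce: 4813 ≡ 391 (mod 2211). Now have -(391/2211).
Both 391 ≡ 3 and 2211 ≡ 3 (mod 4), so reciprocity gives (391/2211) = -(2211/391). Reduce: 2211 ≡ 256 (mod 391). Now have (256/391).
Factor out 2: 256 = 2^8. Since 391 ≡ 7 (mod 8), (2/391) = +1, and (2/391)^8 = +1. Now have (1/391).
(1/391) = 1. Collecting the sign factors: 1.
Product: (1)·(1) = 1.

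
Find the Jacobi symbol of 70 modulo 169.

1

(70/169)
  = (35/169)    [169 ≡ 1 mod 8 ⇒ (2/169) = +1]
  = (169/35)    [QR: 169 ≡ 1 mod 4, sign kept]
  = (29/35)    [169 ≡ 29 mod 35]
  = (35/29)    [QR: 29 ≡ 1 mod 4, sign kept]
  = (6/29)    [35 ≡ 6 mod 29]
  = -(3/29)    [29 ≡ 5 mod 8 ⇒ (2/29) = -1]
  = -(29/3)    [QR: 29 ≡ 1 mod 4, sign kept]
  = -(2/3)    [29 ≡ 2 mod 3]
  = (1/3)    [3 ≡ 3 mod 8 ⇒ (2/3) = -1]
  = 1    [(1/3) = 1]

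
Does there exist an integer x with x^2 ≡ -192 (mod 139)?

Reduce the numerator: -192 ≡ 86 (mod 139), so (-192/139) = (86/139).
Factor out 2: 86 = 2·43. Since 139 ≡ 3 (mod 8), (2/139) = -1. Now have -(43/139).
Both 43 ≡ 3 and 139 ≡ 3 (mod 4), so reciprocity gives (43/139) = -(139/43). Reduce: 139 ≡ 10 (mod 43). Now have (10/43).
Factor out 2: 10 = 2·5. Since 43 ≡ 3 (mod 8), (2/43) = -1. Now have -(5/43).
5 ≡ 1 (mod 4), so quadratic reciprocity gives (5/43) = (43/5). Reduce: 43 ≡ 3 (mod 5). Now have -(3/5).
5 ≡ 1 (mod 4), so quadratic reciprocity gives (3/5) = (5/3). Reduce: 5 ≡ 2 (mod 3). Now have -(2/3).
Factor out 2: 2 = 2. Since 3 ≡ 3 (mod 8), (2/3) = -1. Now have (1/3).
(1/3) = 1. Collecting the sign factors: 1.
(-192/139) = 1, and 139 is prime, so -192 is a quadratic residue mod 139.

yes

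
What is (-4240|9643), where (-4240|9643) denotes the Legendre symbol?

-1

Pull out -1: (-4240|9643) = (-1|9643)·(4240|9643). Since 9643 ≡ 3 (mod 4), (-1|9643) = -1. Now have -(4240|9643).
Factor out 2: 4240 = 2^4·265. Since 9643 ≡ 3 (mod 8), (2|9643) = -1, and (2|9643)^4 = +1. Now have -(265|9643).
265 ≡ 1 (mod 4), so quadratic reciprocity gives (265|9643) = (9643|265). Reduce: 9643 ≡ 103 (mod 265). Now have -(103|265).
265 ≡ 1 (mod 4), so quadratic reciprocity gives (103|265) = (265|103). Reduce: 265 ≡ 59 (mod 103). Now have -(59|103).
Both 59 ≡ 3 and 103 ≡ 3 (mod 4), so reciprocity gives (59|103) = -(103|59). Reduce: 103 ≡ 44 (mod 59). Now have (44|59).
Factor out 2: 44 = 2^2·11. Since 59 ≡ 3 (mod 8), (2|59) = -1, and (2|59)^2 = +1. Now have (11|59).
Both 11 ≡ 3 and 59 ≡ 3 (mod 4), so reciprocity gives (11|59) = -(59|11). Reduce: 59 ≡ 4 (mod 11). Now have -(4|11).
Factor out 2: 4 = 2^2. Since 11 ≡ 3 (mod 8), (2|11) = -1, and (2|11)^2 = +1. Now have -(1|11).
(1|11) = 1. Collecting the sign factors: -1.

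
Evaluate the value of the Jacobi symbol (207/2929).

1

(207/2929)
  = (2929/207)    [QR: 2929 ≡ 1 mod 4, sign kept]
  = (31/207)    [2929 ≡ 31 mod 207]
  = -(207/31)    [QR: both ≡ 3 mod 4, sign flips]
  = -(21/31)    [207 ≡ 21 mod 31]
  = -(31/21)    [QR: 21 ≡ 1 mod 4, sign kept]
  = -(10/21)    [31 ≡ 10 mod 21]
  = (5/21)    [21 ≡ 5 mod 8 ⇒ (2/21) = -1]
  = (21/5)    [QR: 5 ≡ 1 mod 4, sign kept]
  = (1/5)    [21 ≡ 1 mod 5]
  = 1    [(1/5) = 1]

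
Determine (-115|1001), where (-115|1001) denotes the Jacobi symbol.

1

Reduce the numerator: -115 ≡ 886 (mod 1001), so (-115|1001) = (886|1001).
Factor out 2: 886 = 2·443. Since 1001 ≡ 1 (mod 8), (2|1001) = +1. Now have (443|1001).
1001 ≡ 1 (mod 4), so quadratic reciprocity gives (443|1001) = (1001|443). Reduce: 1001 ≡ 115 (mod 443). Now have (115|443).
Both 115 ≡ 3 and 443 ≡ 3 (mod 4), so reciprocity gives (115|443) = -(443|115). Reduce: 443 ≡ 98 (mod 115). Now have -(98|115).
Factor out 2: 98 = 2·49. Since 115 ≡ 3 (mod 8), (2|115) = -1. Now have (49|115).
49 ≡ 1 (mod 4), so quadratic reciprocity gives (49|115) = (115|49). Reduce: 115 ≡ 17 (mod 49). Now have (17|49).
17 ≡ 1 (mod 4), so quadratic reciprocity gives (17|49) = (49|17). Reduce: 49 ≡ 15 (mod 17). Now have (15|17).
17 ≡ 1 (mod 4), so quadratic reciprocity gives (15|17) = (17|15). Reduce: 17 ≡ 2 (mod 15). Now have (2|15).
Factor out 2: 2 = 2. Since 15 ≡ 7 (mod 8), (2|15) = +1. Now have (1|15).
(1|15) = 1. Collecting the sign factors: 1.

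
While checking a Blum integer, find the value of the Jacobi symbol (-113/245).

Reduce the numerator: -113 ≡ 132 (mod 245), so (-113/245) = (132/245).
Factor out 2: 132 = 2^2·33. Since 245 ≡ 5 (mod 8), (2/245) = -1, and (2/245)^2 = +1. Now have (33/245).
33 ≡ 1 (mod 4), so quadratic reciprocity gives (33/245) = (245/33). Reduce: 245 ≡ 14 (mod 33). Now have (14/33).
Factor out 2: 14 = 2·7. Since 33 ≡ 1 (mod 8), (2/33) = +1. Now have (7/33).
33 ≡ 1 (mod 4), so quadratic reciprocity gives (7/33) = (33/7). Reduce: 33 ≡ 5 (mod 7). Now have (5/7).
5 ≡ 1 (mod 4), so quadratic reciprocity gives (5/7) = (7/5). Reduce: 7 ≡ 2 (mod 5). Now have (2/5).
Factor out 2: 2 = 2. Since 5 ≡ 5 (mod 8), (2/5) = -1. Now have -(1/5).
(1/5) = 1. Collecting the sign factors: -1.

-1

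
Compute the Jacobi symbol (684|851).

(684|851)
  = (171|851)    [851 ≡ 3 mod 8 ⇒ (2|851)^2 = +1]
  = -(851|171)    [QR: both ≡ 3 mod 4, sign flips]
  = -(167|171)    [851 ≡ 167 mod 171]
  = (171|167)    [QR: both ≡ 3 mod 4, sign flips]
  = (4|167)    [171 ≡ 4 mod 167]
  = (1|167)    [167 ≡ 7 mod 8 ⇒ (2|167)^2 = +1]
  = 1    [(1|167) = 1]

1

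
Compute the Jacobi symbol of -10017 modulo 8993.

(-10017|8993)
  = (7969|8993)    [-10017 ≡ 7969 mod 8993]
  = (8993|7969)    [QR: 7969 ≡ 1 mod 4, sign kept]
  = (1024|7969)    [8993 ≡ 1024 mod 7969]
  = (1|7969)    [7969 ≡ 1 mod 8 ⇒ (2|7969)^10 = +1]
  = 1    [(1|7969) = 1]

1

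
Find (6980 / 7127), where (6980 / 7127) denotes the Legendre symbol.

(6980 / 7127)
  = (1745 / 7127)    [7127 ≡ 7 mod 8 ⇒ (2 / 7127)^2 = +1]
  = (7127 / 1745)    [QR: 1745 ≡ 1 mod 4, sign kept]
  = (147 / 1745)    [7127 ≡ 147 mod 1745]
  = (1745 / 147)    [QR: 1745 ≡ 1 mod 4, sign kept]
  = (128 / 147)    [1745 ≡ 128 mod 147]
  = -(1 / 147)    [147 ≡ 3 mod 8 ⇒ (2 / 147)^7 = -1]
  = -1    [(1 / 147) = 1]

-1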